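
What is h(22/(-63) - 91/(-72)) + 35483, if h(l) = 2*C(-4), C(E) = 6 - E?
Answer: 35503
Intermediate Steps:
h(l) = 20 (h(l) = 2*(6 - 1*(-4)) = 2*(6 + 4) = 2*10 = 20)
h(22/(-63) - 91/(-72)) + 35483 = 20 + 35483 = 35503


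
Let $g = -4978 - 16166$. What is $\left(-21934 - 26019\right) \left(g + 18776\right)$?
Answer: $113552704$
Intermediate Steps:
$g = -21144$ ($g = -4978 - 16166 = -21144$)
$\left(-21934 - 26019\right) \left(g + 18776\right) = \left(-21934 - 26019\right) \left(-21144 + 18776\right) = \left(-47953\right) \left(-2368\right) = 113552704$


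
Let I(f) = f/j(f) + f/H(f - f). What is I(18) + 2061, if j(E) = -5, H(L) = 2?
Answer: 10332/5 ≈ 2066.4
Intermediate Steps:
I(f) = 3*f/10 (I(f) = f/(-5) + f/2 = f*(-⅕) + f*(½) = -f/5 + f/2 = 3*f/10)
I(18) + 2061 = (3/10)*18 + 2061 = 27/5 + 2061 = 10332/5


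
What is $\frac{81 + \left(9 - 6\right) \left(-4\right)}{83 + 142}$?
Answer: $\frac{23}{75} \approx 0.30667$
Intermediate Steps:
$\frac{81 + \left(9 - 6\right) \left(-4\right)}{83 + 142} = \frac{81 + \left(9 - 6\right) \left(-4\right)}{225} = \frac{81 + 3 \left(-4\right)}{225} = \frac{81 - 12}{225} = \frac{1}{225} \cdot 69 = \frac{23}{75}$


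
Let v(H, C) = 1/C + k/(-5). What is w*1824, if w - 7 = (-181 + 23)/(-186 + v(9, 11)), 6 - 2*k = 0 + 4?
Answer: 12211984/853 ≈ 14317.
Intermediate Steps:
k = 1 (k = 3 - (0 + 4)/2 = 3 - ½*4 = 3 - 2 = 1)
v(H, C) = -⅕ + 1/C (v(H, C) = 1/C + 1/(-5) = 1/C + 1*(-⅕) = 1/C - ⅕ = -⅕ + 1/C)
w = 40171/5118 (w = 7 + (-181 + 23)/(-186 + (⅕)*(5 - 1*11)/11) = 7 - 158/(-186 + (⅕)*(1/11)*(5 - 11)) = 7 - 158/(-186 + (⅕)*(1/11)*(-6)) = 7 - 158/(-186 - 6/55) = 7 - 158/(-10236/55) = 7 - 158*(-55/10236) = 7 + 4345/5118 = 40171/5118 ≈ 7.8490)
w*1824 = (40171/5118)*1824 = 12211984/853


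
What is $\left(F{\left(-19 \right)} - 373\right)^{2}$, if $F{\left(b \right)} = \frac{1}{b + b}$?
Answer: $\frac{200930625}{1444} \approx 1.3915 \cdot 10^{5}$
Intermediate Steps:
$F{\left(b \right)} = \frac{1}{2 b}$
$\left(F{\left(-19 \right)} - 373\right)^{2} = \left(\frac{1}{2 \left(-19\right)} - 373\right)^{2} = \left(\frac{1}{2} \left(- \frac{1}{19}\right) - 373\right)^{2} = \left(- \frac{1}{38} - 373\right)^{2} = \left(- \frac{14175}{38}\right)^{2} = \frac{200930625}{1444}$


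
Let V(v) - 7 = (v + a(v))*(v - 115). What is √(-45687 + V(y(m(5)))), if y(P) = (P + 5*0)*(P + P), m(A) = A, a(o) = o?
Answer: 2*I*√13045 ≈ 228.43*I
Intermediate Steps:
y(P) = 2*P² (y(P) = (P + 0)*(2*P) = P*(2*P) = 2*P²)
V(v) = 7 + 2*v*(-115 + v) (V(v) = 7 + (v + v)*(v - 115) = 7 + (2*v)*(-115 + v) = 7 + 2*v*(-115 + v))
√(-45687 + V(y(m(5)))) = √(-45687 + (7 - 460*5² + 2*(2*5²)²)) = √(-45687 + (7 - 460*25 + 2*(2*25)²)) = √(-45687 + (7 - 230*50 + 2*50²)) = √(-45687 + (7 - 11500 + 2*2500)) = √(-45687 + (7 - 11500 + 5000)) = √(-45687 - 6493) = √(-52180) = 2*I*√13045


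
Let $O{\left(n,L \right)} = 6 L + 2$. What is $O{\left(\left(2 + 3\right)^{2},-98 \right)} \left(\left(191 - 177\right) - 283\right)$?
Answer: $157634$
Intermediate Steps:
$O{\left(n,L \right)} = 2 + 6 L$
$O{\left(\left(2 + 3\right)^{2},-98 \right)} \left(\left(191 - 177\right) - 283\right) = \left(2 + 6 \left(-98\right)\right) \left(\left(191 - 177\right) - 283\right) = \left(2 - 588\right) \left(14 - 283\right) = \left(-586\right) \left(-269\right) = 157634$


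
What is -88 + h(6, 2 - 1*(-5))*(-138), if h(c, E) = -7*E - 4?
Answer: 7226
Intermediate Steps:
h(c, E) = -4 - 7*E
-88 + h(6, 2 - 1*(-5))*(-138) = -88 + (-4 - 7*(2 - 1*(-5)))*(-138) = -88 + (-4 - 7*(2 + 5))*(-138) = -88 + (-4 - 7*7)*(-138) = -88 + (-4 - 49)*(-138) = -88 - 53*(-138) = -88 + 7314 = 7226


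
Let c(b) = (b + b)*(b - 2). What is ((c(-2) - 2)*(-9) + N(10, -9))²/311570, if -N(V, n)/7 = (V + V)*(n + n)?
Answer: 409374/22255 ≈ 18.395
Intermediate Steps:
c(b) = 2*b*(-2 + b) (c(b) = (2*b)*(-2 + b) = 2*b*(-2 + b))
N(V, n) = -28*V*n (N(V, n) = -7*(V + V)*(n + n) = -7*2*V*2*n = -28*V*n)
((c(-2) - 2)*(-9) + N(10, -9))²/311570 = ((2*(-2)*(-2 - 2) - 2)*(-9) - 28*10*(-9))²/311570 = ((2*(-2)*(-4) - 2)*(-9) + 2520)²*(1/311570) = ((16 - 2)*(-9) + 2520)²*(1/311570) = (14*(-9) + 2520)²*(1/311570) = (-126 + 2520)²*(1/311570) = 2394²*(1/311570) = 5731236*(1/311570) = 409374/22255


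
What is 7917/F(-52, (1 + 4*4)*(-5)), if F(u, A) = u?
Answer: -609/4 ≈ -152.25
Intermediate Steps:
7917/F(-52, (1 + 4*4)*(-5)) = 7917/(-52) = 7917*(-1/52) = -609/4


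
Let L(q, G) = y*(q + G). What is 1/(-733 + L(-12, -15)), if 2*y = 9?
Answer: -2/1709 ≈ -0.0011703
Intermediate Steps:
y = 9/2 (y = (½)*9 = 9/2 ≈ 4.5000)
L(q, G) = 9*G/2 + 9*q/2 (L(q, G) = 9*(q + G)/2 = 9*(G + q)/2 = 9*G/2 + 9*q/2)
1/(-733 + L(-12, -15)) = 1/(-733 + ((9/2)*(-15) + (9/2)*(-12))) = 1/(-733 + (-135/2 - 54)) = 1/(-733 - 243/2) = 1/(-1709/2) = -2/1709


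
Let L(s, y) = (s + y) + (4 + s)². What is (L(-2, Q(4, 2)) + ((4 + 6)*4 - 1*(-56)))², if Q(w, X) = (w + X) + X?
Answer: 11236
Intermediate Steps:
Q(w, X) = w + 2*X (Q(w, X) = (X + w) + X = w + 2*X)
L(s, y) = s + y + (4 + s)²
(L(-2, Q(4, 2)) + ((4 + 6)*4 - 1*(-56)))² = ((-2 + (4 + 2*2) + (4 - 2)²) + ((4 + 6)*4 - 1*(-56)))² = ((-2 + (4 + 4) + 2²) + (10*4 + 56))² = ((-2 + 8 + 4) + (40 + 56))² = (10 + 96)² = 106² = 11236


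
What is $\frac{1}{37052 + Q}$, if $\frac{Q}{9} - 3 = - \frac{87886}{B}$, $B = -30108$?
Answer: $\frac{5018}{186194251} \approx 2.695 \cdot 10^{-5}$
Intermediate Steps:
$Q = \frac{267315}{5018}$ ($Q = 27 + 9 \left(- \frac{87886}{-30108}\right) = 27 + 9 \left(\left(-87886\right) \left(- \frac{1}{30108}\right)\right) = 27 + 9 \cdot \frac{43943}{15054} = 27 + \frac{131829}{5018} = \frac{267315}{5018} \approx 53.271$)
$\frac{1}{37052 + Q} = \frac{1}{37052 + \frac{267315}{5018}} = \frac{1}{\frac{186194251}{5018}} = \frac{5018}{186194251}$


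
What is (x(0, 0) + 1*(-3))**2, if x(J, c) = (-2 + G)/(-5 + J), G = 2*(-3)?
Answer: 49/25 ≈ 1.9600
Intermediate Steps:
G = -6
x(J, c) = -8/(-5 + J) (x(J, c) = (-2 - 6)/(-5 + J) = -8/(-5 + J))
(x(0, 0) + 1*(-3))**2 = (-8/(-5 + 0) + 1*(-3))**2 = (-8/(-5) - 3)**2 = (-8*(-1/5) - 3)**2 = (8/5 - 3)**2 = (-7/5)**2 = 49/25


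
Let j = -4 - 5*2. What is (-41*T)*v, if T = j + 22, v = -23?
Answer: 7544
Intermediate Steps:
j = -14 (j = -4 - 10 = -14)
T = 8 (T = -14 + 22 = 8)
(-41*T)*v = -41*8*(-23) = -328*(-23) = 7544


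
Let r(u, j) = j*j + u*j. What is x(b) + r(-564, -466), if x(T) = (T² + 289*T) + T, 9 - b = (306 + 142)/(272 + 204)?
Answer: 139408399/289 ≈ 4.8238e+5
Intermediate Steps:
r(u, j) = j² + j*u
b = 137/17 (b = 9 - (306 + 142)/(272 + 204) = 9 - 448/476 = 9 - 1*16/17 = 9 - 16/17 = 137/17 ≈ 8.0588)
x(T) = T² + 290*T
x(b) + r(-564, -466) = 137*(290 + 137/17)/17 - 466*(-466 - 564) = (137/17)*(5067/17) - 466*(-1030) = 694179/289 + 479980 = 139408399/289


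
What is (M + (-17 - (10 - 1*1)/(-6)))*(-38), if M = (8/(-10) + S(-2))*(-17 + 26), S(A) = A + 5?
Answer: -817/5 ≈ -163.40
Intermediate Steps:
S(A) = 5 + A
M = 99/5 (M = (8/(-10) + (5 - 2))*(-17 + 26) = (8*(-⅒) + 3)*9 = (-⅘ + 3)*9 = (11/5)*9 = 99/5 ≈ 19.800)
(M + (-17 - (10 - 1*1)/(-6)))*(-38) = (99/5 + (-17 - (10 - 1*1)/(-6)))*(-38) = (99/5 + (-17 - (10 - 1)*(-1)/6))*(-38) = (99/5 + (-17 - 9*(-1)/6))*(-38) = (99/5 + (-17 - 1*(-3/2)))*(-38) = (99/5 + (-17 + 3/2))*(-38) = (99/5 - 31/2)*(-38) = (43/10)*(-38) = -817/5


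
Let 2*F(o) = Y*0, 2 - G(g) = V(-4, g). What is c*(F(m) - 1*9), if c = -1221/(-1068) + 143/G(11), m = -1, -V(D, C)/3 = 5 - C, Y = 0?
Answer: 99891/1424 ≈ 70.148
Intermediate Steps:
V(D, C) = -15 + 3*C (V(D, C) = -3*(5 - C) = -15 + 3*C)
G(g) = 17 - 3*g (G(g) = 2 - (-15 + 3*g) = 2 + (15 - 3*g) = 17 - 3*g)
c = -11099/1424 (c = -1221/(-1068) + 143/(17 - 3*11) = -1221*(-1/1068) + 143/(17 - 33) = 407/356 + 143/(-16) = 407/356 + 143*(-1/16) = 407/356 - 143/16 = -11099/1424 ≈ -7.7942)
F(o) = 0 (F(o) = (0*0)/2 = (½)*0 = 0)
c*(F(m) - 1*9) = -11099*(0 - 1*9)/1424 = -11099*(0 - 9)/1424 = -11099/1424*(-9) = 99891/1424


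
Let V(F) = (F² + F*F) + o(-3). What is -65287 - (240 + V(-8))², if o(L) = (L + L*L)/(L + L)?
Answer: -199976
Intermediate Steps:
o(L) = (L + L²)/(2*L) (o(L) = (L + L²)/((2*L)) = (L + L²)*(1/(2*L)) = (L + L²)/(2*L))
V(F) = -1 + 2*F² (V(F) = (F² + F*F) + (½ + (½)*(-3)) = (F² + F²) + (½ - 3/2) = 2*F² - 1 = -1 + 2*F²)
-65287 - (240 + V(-8))² = -65287 - (240 + (-1 + 2*(-8)²))² = -65287 - (240 + (-1 + 2*64))² = -65287 - (240 + (-1 + 128))² = -65287 - (240 + 127)² = -65287 - 1*367² = -65287 - 1*134689 = -65287 - 134689 = -199976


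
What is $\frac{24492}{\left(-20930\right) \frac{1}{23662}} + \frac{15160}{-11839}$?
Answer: $- \frac{263898825556}{9530395} \approx -27690.0$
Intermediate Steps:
$\frac{24492}{\left(-20930\right) \frac{1}{23662}} + \frac{15160}{-11839} = \frac{24492}{\left(-20930\right) \frac{1}{23662}} + 15160 \left(- \frac{1}{11839}\right) = \frac{24492}{- \frac{10465}{11831}} - \frac{15160}{11839} = 24492 \left(- \frac{11831}{10465}\right) - \frac{15160}{11839} = - \frac{22289604}{805} - \frac{15160}{11839} = - \frac{263898825556}{9530395}$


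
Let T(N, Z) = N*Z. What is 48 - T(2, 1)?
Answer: 46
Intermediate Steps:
48 - T(2, 1) = 48 - 2 = 46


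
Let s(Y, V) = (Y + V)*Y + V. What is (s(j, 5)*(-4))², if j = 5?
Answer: 48400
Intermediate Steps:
s(Y, V) = V + Y*(V + Y) (s(Y, V) = (V + Y)*Y + V = Y*(V + Y) + V = V + Y*(V + Y))
(s(j, 5)*(-4))² = ((5 + 5² + 5*5)*(-4))² = ((5 + 25 + 25)*(-4))² = (55*(-4))² = (-220)² = 48400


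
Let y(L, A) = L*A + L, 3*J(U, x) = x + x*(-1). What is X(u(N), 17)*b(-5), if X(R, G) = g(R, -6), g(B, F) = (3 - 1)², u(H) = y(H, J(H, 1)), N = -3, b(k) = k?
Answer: -20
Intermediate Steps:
J(U, x) = 0 (J(U, x) = (x + x*(-1))/3 = (x - x)/3 = (⅓)*0 = 0)
y(L, A) = L + A*L (y(L, A) = A*L + L = L + A*L)
u(H) = H (u(H) = H*(1 + 0) = H*1 = H)
g(B, F) = 4 (g(B, F) = 2² = 4)
X(R, G) = 4
X(u(N), 17)*b(-5) = 4*(-5) = -20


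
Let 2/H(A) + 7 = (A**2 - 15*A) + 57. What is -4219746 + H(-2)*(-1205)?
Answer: -177230537/42 ≈ -4.2198e+6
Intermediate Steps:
H(A) = 2/(50 + A**2 - 15*A) (H(A) = 2/(-7 + ((A**2 - 15*A) + 57)) = 2/(-7 + (57 + A**2 - 15*A)) = 2/(50 + A**2 - 15*A))
-4219746 + H(-2)*(-1205) = -4219746 + (2/(50 + (-2)**2 - 15*(-2)))*(-1205) = -4219746 + (2/(50 + 4 + 30))*(-1205) = -4219746 + (2/84)*(-1205) = -4219746 + (2*(1/84))*(-1205) = -4219746 + (1/42)*(-1205) = -4219746 - 1205/42 = -177230537/42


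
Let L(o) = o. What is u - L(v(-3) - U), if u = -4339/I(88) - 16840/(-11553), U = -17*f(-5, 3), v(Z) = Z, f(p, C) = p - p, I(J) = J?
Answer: -45596555/1016664 ≈ -44.849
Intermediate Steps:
f(p, C) = 0
U = 0 (U = -17*0 = 0)
u = -48646547/1016664 (u = -4339/88 - 16840/(-11553) = -4339*1/88 - 16840*(-1/11553) = -4339/88 + 16840/11553 = -48646547/1016664 ≈ -47.849)
u - L(v(-3) - U) = -48646547/1016664 - (-3 - 1*0) = -48646547/1016664 - (-3 + 0) = -48646547/1016664 - 1*(-3) = -48646547/1016664 + 3 = -45596555/1016664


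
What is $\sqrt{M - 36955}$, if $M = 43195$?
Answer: $4 \sqrt{390} \approx 78.994$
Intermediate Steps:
$\sqrt{M - 36955} = \sqrt{43195 - 36955} = \sqrt{6240} = 4 \sqrt{390}$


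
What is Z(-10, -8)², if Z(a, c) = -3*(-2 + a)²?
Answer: 186624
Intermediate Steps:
Z(-10, -8)² = (-3*(-2 - 10)²)² = (-3*(-12)²)² = (-3*144)² = (-432)² = 186624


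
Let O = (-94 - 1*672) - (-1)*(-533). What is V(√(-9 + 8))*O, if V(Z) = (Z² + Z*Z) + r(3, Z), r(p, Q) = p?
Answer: -1299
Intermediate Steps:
V(Z) = 3 + 2*Z² (V(Z) = (Z² + Z*Z) + 3 = (Z² + Z²) + 3 = 2*Z² + 3 = 3 + 2*Z²)
O = -1299 (O = (-94 - 672) - 1*533 = -766 - 533 = -1299)
V(√(-9 + 8))*O = (3 + 2*(√(-9 + 8))²)*(-1299) = (3 + 2*(√(-1))²)*(-1299) = (3 + 2*I²)*(-1299) = (3 + 2*(-1))*(-1299) = (3 - 2)*(-1299) = 1*(-1299) = -1299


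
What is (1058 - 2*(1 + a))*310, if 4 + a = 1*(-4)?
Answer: 332320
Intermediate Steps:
a = -8 (a = -4 + 1*(-4) = -4 - 4 = -8)
(1058 - 2*(1 + a))*310 = (1058 - 2*(1 - 8))*310 = (1058 - 2*(-7))*310 = (1058 + 14)*310 = 1072*310 = 332320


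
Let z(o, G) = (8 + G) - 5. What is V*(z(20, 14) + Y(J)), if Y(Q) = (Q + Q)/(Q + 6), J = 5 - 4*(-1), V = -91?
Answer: -8281/5 ≈ -1656.2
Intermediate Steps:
z(o, G) = 3 + G
J = 9 (J = 5 + 4 = 9)
Y(Q) = 2*Q/(6 + Q) (Y(Q) = (2*Q)/(6 + Q) = 2*Q/(6 + Q))
V*(z(20, 14) + Y(J)) = -91*((3 + 14) + 2*9/(6 + 9)) = -91*(17 + 2*9/15) = -91*(17 + 2*9*(1/15)) = -91*(17 + 6/5) = -91*91/5 = -8281/5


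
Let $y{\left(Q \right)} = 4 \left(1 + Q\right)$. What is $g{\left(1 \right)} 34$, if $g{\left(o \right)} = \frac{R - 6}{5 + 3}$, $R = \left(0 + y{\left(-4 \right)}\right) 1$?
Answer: $- \frac{153}{2} \approx -76.5$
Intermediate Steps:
$y{\left(Q \right)} = 4 + 4 Q$
$R = -12$ ($R = \left(0 + \left(4 + 4 \left(-4\right)\right)\right) 1 = \left(0 + \left(4 - 16\right)\right) 1 = \left(0 - 12\right) 1 = \left(-12\right) 1 = -12$)
$g{\left(o \right)} = - \frac{9}{4}$ ($g{\left(o \right)} = \frac{-12 - 6}{5 + 3} = - \frac{18}{8} = \left(-18\right) \frac{1}{8} = - \frac{9}{4}$)
$g{\left(1 \right)} 34 = \left(- \frac{9}{4}\right) 34 = - \frac{153}{2}$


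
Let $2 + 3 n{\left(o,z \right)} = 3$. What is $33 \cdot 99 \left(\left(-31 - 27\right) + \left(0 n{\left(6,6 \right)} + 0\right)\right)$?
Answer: $-189486$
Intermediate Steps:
$n{\left(o,z \right)} = \frac{1}{3}$ ($n{\left(o,z \right)} = - \frac{2}{3} + \frac{1}{3} \cdot 3 = - \frac{2}{3} + 1 = \frac{1}{3}$)
$33 \cdot 99 \left(\left(-31 - 27\right) + \left(0 n{\left(6,6 \right)} + 0\right)\right) = 33 \cdot 99 \left(\left(-31 - 27\right) + \left(0 \cdot \frac{1}{3} + 0\right)\right) = 3267 \left(-58 + \left(0 + 0\right)\right) = 3267 \left(-58 + 0\right) = 3267 \left(-58\right) = -189486$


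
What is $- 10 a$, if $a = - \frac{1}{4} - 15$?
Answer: $\frac{305}{2} \approx 152.5$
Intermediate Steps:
$a = - \frac{61}{4}$ ($a = \left(-1\right) \frac{1}{4} - 15 = - \frac{1}{4} - 15 = - \frac{61}{4} \approx -15.25$)
$- 10 a = \left(-10\right) \left(- \frac{61}{4}\right) = \frac{305}{2}$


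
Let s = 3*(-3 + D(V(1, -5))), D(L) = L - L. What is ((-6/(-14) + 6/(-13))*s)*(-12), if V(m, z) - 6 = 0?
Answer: -324/91 ≈ -3.5604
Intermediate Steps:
V(m, z) = 6 (V(m, z) = 6 + 0 = 6)
D(L) = 0
s = -9 (s = 3*(-3 + 0) = 3*(-3) = -9)
((-6/(-14) + 6/(-13))*s)*(-12) = ((-6/(-14) + 6/(-13))*(-9))*(-12) = ((-6*(-1/14) + 6*(-1/13))*(-9))*(-12) = ((3/7 - 6/13)*(-9))*(-12) = -3/91*(-9)*(-12) = (27/91)*(-12) = -324/91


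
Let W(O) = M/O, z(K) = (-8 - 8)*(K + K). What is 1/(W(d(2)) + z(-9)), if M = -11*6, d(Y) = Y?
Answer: 1/255 ≈ 0.0039216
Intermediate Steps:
z(K) = -32*K
M = -66
W(O) = -66/O
1/(W(d(2)) + z(-9)) = 1/(-66/2 - 32*(-9)) = 1/(-66*½ + 288) = 1/(-33 + 288) = 1/255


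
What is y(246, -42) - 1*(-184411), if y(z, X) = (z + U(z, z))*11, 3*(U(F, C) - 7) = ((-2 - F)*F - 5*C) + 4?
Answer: -122992/3 ≈ -40997.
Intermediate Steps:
U(F, C) = 25/3 - 5*C/3 + F*(-2 - F)/3 (U(F, C) = 7 + (((-2 - F)*F - 5*C) + 4)/3 = 7 + ((F*(-2 - F) - 5*C) + 4)/3 = 7 + ((-5*C + F*(-2 - F)) + 4)/3 = 7 + (4 - 5*C + F*(-2 - F))/3 = 7 + (4/3 - 5*C/3 + F*(-2 - F)/3) = 25/3 - 5*C/3 + F*(-2 - F)/3)
y(z, X) = 275/3 - 44*z/3 - 11*z²/3 (y(z, X) = (z + (25/3 - 5*z/3 - 2*z/3 - z²/3))*11 = (z + (25/3 - 7*z/3 - z²/3))*11 = (25/3 - 4*z/3 - z²/3)*11 = 275/3 - 44*z/3 - 11*z²/3)
y(246, -42) - 1*(-184411) = (275/3 - 44/3*246 - 11/3*246²) - 1*(-184411) = (275/3 - 3608 - 11/3*60516) + 184411 = (275/3 - 3608 - 221892) + 184411 = -676225/3 + 184411 = -122992/3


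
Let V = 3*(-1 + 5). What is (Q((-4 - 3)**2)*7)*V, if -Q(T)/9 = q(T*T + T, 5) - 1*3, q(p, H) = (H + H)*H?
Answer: -35532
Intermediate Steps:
q(p, H) = 2*H**2 (q(p, H) = (2*H)*H = 2*H**2)
Q(T) = -423 (Q(T) = -9*(2*5**2 - 1*3) = -9*(2*25 - 3) = -9*(50 - 3) = -9*47 = -423)
V = 12 (V = 3*4 = 12)
(Q((-4 - 3)**2)*7)*V = -423*7*12 = -2961*12 = -35532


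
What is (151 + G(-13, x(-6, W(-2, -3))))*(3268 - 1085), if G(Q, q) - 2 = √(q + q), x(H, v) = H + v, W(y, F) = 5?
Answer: 333999 + 2183*I*√2 ≈ 3.34e+5 + 3087.2*I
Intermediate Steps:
G(Q, q) = 2 + √2*√q (G(Q, q) = 2 + √(q + q) = 2 + √(2*q) = 2 + √2*√q)
(151 + G(-13, x(-6, W(-2, -3))))*(3268 - 1085) = (151 + (2 + √2*√(-6 + 5)))*(3268 - 1085) = (151 + (2 + √2*√(-1)))*2183 = (151 + (2 + √2*I))*2183 = (151 + (2 + I*√2))*2183 = (153 + I*√2)*2183 = 333999 + 2183*I*√2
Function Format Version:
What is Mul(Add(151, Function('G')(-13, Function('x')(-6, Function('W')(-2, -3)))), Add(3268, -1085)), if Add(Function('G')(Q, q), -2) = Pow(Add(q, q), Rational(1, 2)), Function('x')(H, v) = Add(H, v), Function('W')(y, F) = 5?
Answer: Add(333999, Mul(2183, I, Pow(2, Rational(1, 2)))) ≈ Add(3.3400e+5, Mul(3087.2, I))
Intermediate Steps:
Function('G')(Q, q) = Add(2, Mul(Pow(2, Rational(1, 2)), Pow(q, Rational(1, 2)))) (Function('G')(Q, q) = Add(2, Pow(Add(q, q), Rational(1, 2))) = Add(2, Pow(Mul(2, q), Rational(1, 2))) = Add(2, Mul(Pow(2, Rational(1, 2)), Pow(q, Rational(1, 2)))))
Mul(Add(151, Function('G')(-13, Function('x')(-6, Function('W')(-2, -3)))), Add(3268, -1085)) = Mul(Add(151, Add(2, Mul(Pow(2, Rational(1, 2)), Pow(Add(-6, 5), Rational(1, 2))))), Add(3268, -1085)) = Mul(Add(151, Add(2, Mul(Pow(2, Rational(1, 2)), Pow(-1, Rational(1, 2))))), 2183) = Mul(Add(151, Add(2, Mul(Pow(2, Rational(1, 2)), I))), 2183) = Mul(Add(151, Add(2, Mul(I, Pow(2, Rational(1, 2))))), 2183) = Mul(Add(153, Mul(I, Pow(2, Rational(1, 2)))), 2183) = Add(333999, Mul(2183, I, Pow(2, Rational(1, 2))))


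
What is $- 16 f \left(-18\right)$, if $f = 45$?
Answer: $12960$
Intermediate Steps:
$- 16 f \left(-18\right) = \left(-16\right) 45 \left(-18\right) = \left(-720\right) \left(-18\right) = 12960$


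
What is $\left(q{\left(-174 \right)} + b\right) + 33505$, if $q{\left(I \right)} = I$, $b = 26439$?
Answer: $59770$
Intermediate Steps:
$\left(q{\left(-174 \right)} + b\right) + 33505 = \left(-174 + 26439\right) + 33505 = 26265 + 33505 = 59770$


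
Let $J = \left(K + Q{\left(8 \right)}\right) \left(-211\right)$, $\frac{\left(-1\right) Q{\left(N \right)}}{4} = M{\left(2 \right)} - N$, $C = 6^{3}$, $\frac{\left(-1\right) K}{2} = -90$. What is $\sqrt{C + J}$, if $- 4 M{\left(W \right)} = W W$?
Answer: $36 i \sqrt{35} \approx 212.98 i$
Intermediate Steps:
$K = 180$ ($K = \left(-2\right) \left(-90\right) = 180$)
$C = 216$
$M{\left(W \right)} = - \frac{W^{2}}{4}$ ($M{\left(W \right)} = - \frac{W W}{4} = - \frac{W^{2}}{4}$)
$Q{\left(N \right)} = 4 + 4 N$ ($Q{\left(N \right)} = - 4 \left(- \frac{2^{2}}{4} - N\right) = - 4 \left(\left(- \frac{1}{4}\right) 4 - N\right) = - 4 \left(-1 - N\right) = 4 + 4 N$)
$J = -45576$ ($J = \left(180 + \left(4 + 4 \cdot 8\right)\right) \left(-211\right) = \left(180 + \left(4 + 32\right)\right) \left(-211\right) = \left(180 + 36\right) \left(-211\right) = 216 \left(-211\right) = -45576$)
$\sqrt{C + J} = \sqrt{216 - 45576} = \sqrt{-45360} = 36 i \sqrt{35}$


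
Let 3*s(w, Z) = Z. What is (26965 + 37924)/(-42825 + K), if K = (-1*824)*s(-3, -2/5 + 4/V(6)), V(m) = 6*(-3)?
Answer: -8760015/5758303 ≈ -1.5213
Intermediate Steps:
V(m) = -18
s(w, Z) = Z/3
K = 23072/135 (K = (-1*824)*((-2/5 + 4/(-18))/3) = -824*(-2*⅕ + 4*(-1/18))/3 = -824*(-⅖ - 2/9)/3 = -824*(-28)/(3*45) = -824*(-28/135) = 23072/135 ≈ 170.90)
(26965 + 37924)/(-42825 + K) = (26965 + 37924)/(-42825 + 23072/135) = 64889/(-5758303/135) = 64889*(-135/5758303) = -8760015/5758303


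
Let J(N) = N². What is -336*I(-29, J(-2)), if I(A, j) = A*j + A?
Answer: 48720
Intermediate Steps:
I(A, j) = A + A*j
-336*I(-29, J(-2)) = -(-9744)*(1 + (-2)²) = -(-9744)*(1 + 4) = -(-9744)*5 = -336*(-145) = 48720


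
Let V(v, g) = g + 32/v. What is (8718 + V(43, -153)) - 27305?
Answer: -805788/43 ≈ -18739.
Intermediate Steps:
(8718 + V(43, -153)) - 27305 = (8718 + (-153 + 32/43)) - 27305 = (8718 - 6547/43) - 27305 = 368327/43 - 27305 = -805788/43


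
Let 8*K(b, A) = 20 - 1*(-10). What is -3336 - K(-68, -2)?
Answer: -13359/4 ≈ -3339.8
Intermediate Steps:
K(b, A) = 15/4 (K(b, A) = (20 - 1*(-10))/8 = (20 + 10)/8 = (⅛)*30 = 15/4)
-3336 - K(-68, -2) = -3336 - 1*15/4 = -3336 - 15/4 = -13359/4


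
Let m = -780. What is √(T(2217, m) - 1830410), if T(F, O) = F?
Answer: I*√1828193 ≈ 1352.1*I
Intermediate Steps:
√(T(2217, m) - 1830410) = √(2217 - 1830410) = √(-1828193) = I*√1828193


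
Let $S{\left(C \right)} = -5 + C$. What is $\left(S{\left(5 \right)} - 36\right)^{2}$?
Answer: $1296$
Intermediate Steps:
$\left(S{\left(5 \right)} - 36\right)^{2} = \left(\left(-5 + 5\right) - 36\right)^{2} = \left(0 - 36\right)^{2} = \left(-36\right)^{2} = 1296$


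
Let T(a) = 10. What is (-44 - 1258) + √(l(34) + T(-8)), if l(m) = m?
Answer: -1302 + 2*√11 ≈ -1295.4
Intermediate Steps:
(-44 - 1258) + √(l(34) + T(-8)) = (-44 - 1258) + √(34 + 10) = -1302 + √44 = -1302 + 2*√11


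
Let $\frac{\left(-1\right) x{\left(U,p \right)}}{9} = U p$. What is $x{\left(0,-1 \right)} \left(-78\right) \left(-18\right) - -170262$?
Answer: $170262$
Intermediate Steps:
$x{\left(U,p \right)} = - 9 U p$
$x{\left(0,-1 \right)} \left(-78\right) \left(-18\right) - -170262 = \left(-9\right) 0 \left(-1\right) \left(-78\right) \left(-18\right) - -170262 = 0 \left(-78\right) \left(-18\right) + 170262 = 0 \left(-18\right) + 170262 = 0 + 170262 = 170262$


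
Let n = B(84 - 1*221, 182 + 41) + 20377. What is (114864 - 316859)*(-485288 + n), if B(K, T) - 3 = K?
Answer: 93936764775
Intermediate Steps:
B(K, T) = 3 + K
n = 20243 (n = (3 + (84 - 1*221)) + 20377 = (3 + (84 - 221)) + 20377 = (3 - 137) + 20377 = -134 + 20377 = 20243)
(114864 - 316859)*(-485288 + n) = (114864 - 316859)*(-485288 + 20243) = -201995*(-465045) = 93936764775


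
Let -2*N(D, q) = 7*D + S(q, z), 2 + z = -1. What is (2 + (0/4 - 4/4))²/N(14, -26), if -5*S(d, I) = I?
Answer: -10/493 ≈ -0.020284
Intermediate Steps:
z = -3 (z = -2 - 1 = -3)
S(d, I) = -I/5
N(D, q) = -3/10 - 7*D/2 (N(D, q) = -(7*D - ⅕*(-3))/2 = -(7*D + ⅗)/2 = -(⅗ + 7*D)/2 = -3/10 - 7*D/2)
(2 + (0/4 - 4/4))²/N(14, -26) = (2 + (0/4 - 4/4))²/(-3/10 - 7/2*14) = (2 + (0*(¼) - 4*¼))²/(-3/10 - 49) = (2 + (0 - 1))²/(-493/10) = -10*(2 - 1)²/493 = -10/493*1² = -10/493*1 = -10/493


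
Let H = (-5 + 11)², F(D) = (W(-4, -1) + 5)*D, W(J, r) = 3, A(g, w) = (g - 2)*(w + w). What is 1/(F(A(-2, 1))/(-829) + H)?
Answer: 829/29908 ≈ 0.027718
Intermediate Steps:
A(g, w) = 2*w*(-2 + g) (A(g, w) = (-2 + g)*(2*w) = 2*w*(-2 + g))
F(D) = 8*D (F(D) = (3 + 5)*D = 8*D)
H = 36 (H = 6² = 36)
1/(F(A(-2, 1))/(-829) + H) = 1/((8*(2*1*(-2 - 2)))/(-829) + 36) = 1/((8*(2*1*(-4)))*(-1/829) + 36) = 1/((8*(-8))*(-1/829) + 36) = 1/(-64*(-1/829) + 36) = 1/(64/829 + 36) = 1/(29908/829) = 829/29908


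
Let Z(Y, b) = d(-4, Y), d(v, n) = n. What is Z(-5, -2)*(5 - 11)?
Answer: 30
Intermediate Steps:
Z(Y, b) = Y
Z(-5, -2)*(5 - 11) = -5*(5 - 11) = -5*(-6) = 30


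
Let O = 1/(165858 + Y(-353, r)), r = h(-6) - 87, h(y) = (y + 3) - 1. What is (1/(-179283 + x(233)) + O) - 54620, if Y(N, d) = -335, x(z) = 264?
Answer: -1618486836985444/29631761937 ≈ -54620.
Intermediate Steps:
h(y) = 2 + y (h(y) = (3 + y) - 1 = 2 + y)
r = -91 (r = (2 - 6) - 87 = -4 - 87 = -91)
O = 1/165523 (O = 1/(165858 - 335) = 1/165523 ≈ 6.0415e-6)
(1/(-179283 + x(233)) + O) - 54620 = (1/(-179283 + 264) + 1/165523) - 54620 = (1/(-179019) + 1/165523) - 54620 = (-1/179019 + 1/165523) - 54620 = 13496/29631761937 - 54620 = -1618486836985444/29631761937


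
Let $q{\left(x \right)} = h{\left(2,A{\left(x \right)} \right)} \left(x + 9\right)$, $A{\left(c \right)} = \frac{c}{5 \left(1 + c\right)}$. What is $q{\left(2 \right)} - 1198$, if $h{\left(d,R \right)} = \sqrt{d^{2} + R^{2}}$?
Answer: $-1198 + \frac{22 \sqrt{226}}{15} \approx -1176.0$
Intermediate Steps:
$A{\left(c \right)} = \frac{c}{5 + 5 c}$
$h{\left(d,R \right)} = \sqrt{R^{2} + d^{2}}$
$q{\left(x \right)} = \sqrt{4 + \frac{x^{2}}{25 \left(1 + x\right)^{2}}} \left(9 + x\right)$ ($q{\left(x \right)} = \sqrt{\left(\frac{x}{5 \left(1 + x\right)}\right)^{2} + 2^{2}} \left(x + 9\right) = \sqrt{\frac{x^{2}}{25 \left(1 + x\right)^{2}} + 4} \left(9 + x\right) = \sqrt{4 + \frac{x^{2}}{25 \left(1 + x\right)^{2}}} \left(9 + x\right)$)
$q{\left(2 \right)} - 1198 = \frac{\sqrt{\frac{2^{2} + 100 \left(1 + 2\right)^{2}}{\left(1 + 2\right)^{2}}} \left(9 + 2\right)}{5} - 1198 = \frac{1}{5} \sqrt{\frac{4 + 100 \cdot 3^{2}}{9}} \cdot 11 - 1198 = \frac{1}{5} \sqrt{\frac{4 + 100 \cdot 9}{9}} \cdot 11 - 1198 = \frac{1}{5} \sqrt{\frac{4 + 900}{9}} \cdot 11 - 1198 = \frac{1}{5} \sqrt{\frac{1}{9} \cdot 904} \cdot 11 - 1198 = \frac{1}{5} \sqrt{\frac{904}{9}} \cdot 11 - 1198 = \frac{1}{5} \frac{2 \sqrt{226}}{3} \cdot 11 - 1198 = \frac{22 \sqrt{226}}{15} - 1198 = -1198 + \frac{22 \sqrt{226}}{15}$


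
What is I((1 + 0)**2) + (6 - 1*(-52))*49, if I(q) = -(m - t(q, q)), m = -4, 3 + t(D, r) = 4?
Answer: 2847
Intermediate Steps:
t(D, r) = 1 (t(D, r) = -3 + 4 = 1)
I(q) = 5 (I(q) = -(-4 - 1*1) = -(-4 - 1) = -1*(-5) = 5)
I((1 + 0)**2) + (6 - 1*(-52))*49 = 5 + (6 - 1*(-52))*49 = 5 + (6 + 52)*49 = 5 + 58*49 = 5 + 2842 = 2847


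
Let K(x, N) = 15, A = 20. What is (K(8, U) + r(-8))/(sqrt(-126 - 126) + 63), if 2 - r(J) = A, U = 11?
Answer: I/(-21*I + 2*sqrt(7)) ≈ -0.044776 + 0.011283*I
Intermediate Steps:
r(J) = -18 (r(J) = 2 - 1*20 = 2 - 20 = -18)
(K(8, U) + r(-8))/(sqrt(-126 - 126) + 63) = (15 - 18)/(sqrt(-126 - 126) + 63) = -3/(sqrt(-252) + 63) = -3/(6*I*sqrt(7) + 63) = -3/(63 + 6*I*sqrt(7))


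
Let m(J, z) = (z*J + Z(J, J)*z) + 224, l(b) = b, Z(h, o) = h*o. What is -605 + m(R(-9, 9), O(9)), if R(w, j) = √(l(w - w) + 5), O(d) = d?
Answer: -336 + 9*√5 ≈ -315.88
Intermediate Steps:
R(w, j) = √5 (R(w, j) = √((w - w) + 5) = √(0 + 5) = √5)
m(J, z) = 224 + J*z + z*J² (m(J, z) = (z*J + (J*J)*z) + 224 = (J*z + J²*z) + 224 = (J*z + z*J²) + 224 = 224 + J*z + z*J²)
-605 + m(R(-9, 9), O(9)) = -605 + (224 + √5*9 + 9*(√5)²) = -605 + (224 + 9*√5 + 9*5) = -605 + (224 + 9*√5 + 45) = -605 + (269 + 9*√5) = -336 + 9*√5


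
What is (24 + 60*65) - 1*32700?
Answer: -28776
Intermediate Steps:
(24 + 60*65) - 1*32700 = (24 + 3900) - 32700 = 3924 - 32700 = -28776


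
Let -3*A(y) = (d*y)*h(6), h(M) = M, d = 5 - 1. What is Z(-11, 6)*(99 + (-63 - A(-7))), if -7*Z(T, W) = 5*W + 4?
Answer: 680/7 ≈ 97.143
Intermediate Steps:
Z(T, W) = -4/7 - 5*W/7 (Z(T, W) = -(5*W + 4)/7 = -(4 + 5*W)/7 = -4/7 - 5*W/7)
d = 4
A(y) = -8*y (A(y) = -4*y*6/3 = -8*y)
Z(-11, 6)*(99 + (-63 - A(-7))) = (-4/7 - 5/7*6)*(99 + (-63 - (-8)*(-7))) = (-4/7 - 30/7)*(99 + (-63 - 1*56)) = -34*(99 + (-63 - 56))/7 = -34*(99 - 119)/7 = -34/7*(-20) = 680/7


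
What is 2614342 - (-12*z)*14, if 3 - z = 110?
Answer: 2596366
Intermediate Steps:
z = -107 (z = 3 - 1*110 = 3 - 110 = -107)
2614342 - (-12*z)*14 = 2614342 - (-12*(-107))*14 = 2614342 - 1284*14 = 2614342 - 1*17976 = 2614342 - 17976 = 2596366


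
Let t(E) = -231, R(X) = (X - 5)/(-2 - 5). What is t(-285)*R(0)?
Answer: -165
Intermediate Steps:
R(X) = 5/7 - X/7 (R(X) = (-5 + X)/(-7) = (-5 + X)*(-1/7) = 5/7 - X/7)
t(-285)*R(0) = -231*(5/7 - 1/7*0) = -231*(5/7 + 0) = -231*5/7 = -165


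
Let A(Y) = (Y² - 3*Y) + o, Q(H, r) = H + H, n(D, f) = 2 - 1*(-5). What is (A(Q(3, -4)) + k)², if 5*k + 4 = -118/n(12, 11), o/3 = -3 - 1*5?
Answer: 126736/1225 ≈ 103.46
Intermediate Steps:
o = -24 (o = 3*(-3 - 1*5) = 3*(-3 - 5) = 3*(-8) = -24)
n(D, f) = 7 (n(D, f) = 2 + 5 = 7)
k = -146/35 (k = -⅘ + (-118/7)/5 = -⅘ + (-118*⅐)/5 = -⅘ + (⅕)*(-118/7) = -⅘ - 118/35 = -146/35 ≈ -4.1714)
Q(H, r) = 2*H
A(Y) = -24 + Y² - 3*Y (A(Y) = (Y² - 3*Y) - 24 = -24 + Y² - 3*Y)
(A(Q(3, -4)) + k)² = ((-24 + (2*3)² - 6*3) - 146/35)² = ((-24 + 6² - 3*6) - 146/35)² = ((-24 + 36 - 18) - 146/35)² = (-6 - 146/35)² = (-356/35)² = 126736/1225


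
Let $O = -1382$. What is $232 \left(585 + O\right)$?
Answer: $-184904$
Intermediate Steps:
$232 \left(585 + O\right) = 232 \left(585 - 1382\right) = 232 \left(-797\right) = -184904$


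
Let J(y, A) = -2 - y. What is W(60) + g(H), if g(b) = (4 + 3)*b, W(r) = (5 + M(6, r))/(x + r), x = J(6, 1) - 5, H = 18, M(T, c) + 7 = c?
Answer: 5980/47 ≈ 127.23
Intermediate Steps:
M(T, c) = -7 + c
x = -13 (x = (-2 - 1*6) - 5 = (-2 - 6) - 5 = -8 - 5 = -13)
W(r) = (-2 + r)/(-13 + r) (W(r) = (5 + (-7 + r))/(-13 + r) = (-2 + r)/(-13 + r))
g(b) = 7*b
W(60) + g(H) = (-2 + 60)/(-13 + 60) + 7*18 = 58/47 + 126 = 5980/47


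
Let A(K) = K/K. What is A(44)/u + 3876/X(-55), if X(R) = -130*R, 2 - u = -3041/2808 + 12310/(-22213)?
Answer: 662650669698/811040305075 ≈ 0.81704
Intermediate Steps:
A(K) = 1
u = 226864421/62374104 (u = 2 - (-3041/2808 + 12310/(-22213)) = 2 - (-3041*1/2808 + 12310*(-1/22213)) = 2 - (-3041/2808 - 12310/22213) = 2 - 1*(-102116213/62374104) = 2 + 102116213/62374104 = 226864421/62374104 ≈ 3.6372)
A(44)/u + 3876/X(-55) = 1/(226864421/62374104) + 3876/((-130*(-55))) = 1*(62374104/226864421) + 3876/7150 = 62374104/226864421 + 3876*(1/7150) = 62374104/226864421 + 1938/3575 = 662650669698/811040305075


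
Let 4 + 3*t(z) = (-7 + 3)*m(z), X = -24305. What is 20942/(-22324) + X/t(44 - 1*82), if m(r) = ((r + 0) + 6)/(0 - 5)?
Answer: 2033918221/825988 ≈ 2462.4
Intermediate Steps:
m(r) = -6/5 - r/5 (m(r) = (r + 6)/(-5) = (6 + r)*(-⅕) = -6/5 - r/5)
t(z) = 4/15 + 4*z/15 (t(z) = -4/3 + ((-7 + 3)*(-6/5 - z/5))/3 = -4/3 + (-4*(-6/5 - z/5))/3 = -4/3 + (24/5 + 4*z/5)/3 = -4/3 + (8/5 + 4*z/15) = 4/15 + 4*z/15)
20942/(-22324) + X/t(44 - 1*82) = 20942/(-22324) - 24305/(4/15 + 4*(44 - 1*82)/15) = 20942*(-1/22324) - 24305/(4/15 + 4*(44 - 82)/15) = -10471/11162 - 24305/(4/15 + (4/15)*(-38)) = -10471/11162 - 24305/(4/15 - 152/15) = -10471/11162 - 24305/(-148/15) = -10471/11162 - 24305*(-15/148) = -10471/11162 + 364575/148 = 2033918221/825988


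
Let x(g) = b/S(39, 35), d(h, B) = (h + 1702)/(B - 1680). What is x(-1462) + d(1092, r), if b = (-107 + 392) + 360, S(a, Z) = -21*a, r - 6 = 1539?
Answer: -263929/12285 ≈ -21.484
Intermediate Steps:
r = 1545 (r = 6 + 1539 = 1545)
d(h, B) = (1702 + h)/(-1680 + B)
b = 645 (b = 285 + 360 = 645)
x(g) = -215/273 (x(g) = 645/((-21*39)) = 645/(-819) = 645*(-1/819) = -215/273)
x(-1462) + d(1092, r) = -215/273 + (1702 + 1092)/(-1680 + 1545) = -215/273 + 2794/(-135) = -215/273 - 1/135*2794 = -215/273 - 2794/135 = -263929/12285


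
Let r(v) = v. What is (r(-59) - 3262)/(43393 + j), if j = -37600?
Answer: -1107/1931 ≈ -0.57328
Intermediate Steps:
(r(-59) - 3262)/(43393 + j) = (-59 - 3262)/(43393 - 37600) = -3321/5793 = -3321*1/5793 = -1107/1931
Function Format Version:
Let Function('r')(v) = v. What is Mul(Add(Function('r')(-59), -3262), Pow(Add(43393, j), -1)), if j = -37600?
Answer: Rational(-1107, 1931) ≈ -0.57328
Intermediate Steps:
Mul(Add(Function('r')(-59), -3262), Pow(Add(43393, j), -1)) = Mul(Add(-59, -3262), Pow(Add(43393, -37600), -1)) = Mul(-3321, Pow(5793, -1)) = Mul(-3321, Rational(1, 5793)) = Rational(-1107, 1931)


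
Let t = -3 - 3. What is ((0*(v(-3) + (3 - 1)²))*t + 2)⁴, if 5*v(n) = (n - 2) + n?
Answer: 16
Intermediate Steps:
t = -6
v(n) = -⅖ + 2*n/5 (v(n) = ((n - 2) + n)/5 = ((-2 + n) + n)/5 = (-2 + 2*n)/5 = -⅖ + 2*n/5)
((0*(v(-3) + (3 - 1)²))*t + 2)⁴ = ((0*((-⅖ + (⅖)*(-3)) + (3 - 1)²))*(-6) + 2)⁴ = ((0*((-⅖ - 6/5) + 2²))*(-6) + 2)⁴ = ((0*(-8/5 + 4))*(-6) + 2)⁴ = ((0*(12/5))*(-6) + 2)⁴ = (0*(-6) + 2)⁴ = (0 + 2)⁴ = 2⁴ = 16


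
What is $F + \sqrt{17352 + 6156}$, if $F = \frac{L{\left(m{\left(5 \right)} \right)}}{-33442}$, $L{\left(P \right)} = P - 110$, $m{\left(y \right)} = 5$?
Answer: $\frac{105}{33442} + 6 \sqrt{653} \approx 153.33$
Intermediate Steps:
$L{\left(P \right)} = -110 + P$ ($L{\left(P \right)} = P - 110 = -110 + P$)
$F = \frac{105}{33442}$ ($F = \frac{-110 + 5}{-33442} = \left(-105\right) \left(- \frac{1}{33442}\right) = \frac{105}{33442} \approx 0.0031398$)
$F + \sqrt{17352 + 6156} = \frac{105}{33442} + \sqrt{17352 + 6156} = \frac{105}{33442} + \sqrt{23508} = \frac{105}{33442} + 6 \sqrt{653}$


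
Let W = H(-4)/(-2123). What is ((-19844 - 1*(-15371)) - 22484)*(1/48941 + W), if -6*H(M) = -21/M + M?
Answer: -7970025749/2493641832 ≈ -3.1961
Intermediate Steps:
H(M) = -M/6 + 7/(2*M) (H(M) = -(-21/M + M)/6 = -(M - 21/M)/6 = -M/6 + 7/(2*M))
W = 5/50952 (W = ((⅙)*(21 - 1*(-4)²)/(-4))/(-2123) = ((⅙)*(-¼)*(21 - 1*16))*(-1/2123) = ((⅙)*(-¼)*(21 - 16))*(-1/2123) = ((⅙)*(-¼)*5)*(-1/2123) = -5/24*(-1/2123) = 5/50952 ≈ 9.8132e-5)
((-19844 - 1*(-15371)) - 22484)*(1/48941 + W) = ((-19844 - 1*(-15371)) - 22484)*(1/48941 + 5/50952) = ((-19844 + 15371) - 22484)*(1/48941 + 5/50952) = (-4473 - 22484)*(295657/2493641832) = -26957*295657/2493641832 = -7970025749/2493641832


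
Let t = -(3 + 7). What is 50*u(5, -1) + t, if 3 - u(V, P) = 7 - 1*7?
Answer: 140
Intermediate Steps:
u(V, P) = 3 (u(V, P) = 3 - (7 - 1*7) = 3 - (7 - 7) = 3 - 1*0 = 3 + 0 = 3)
t = -10 (t = -1*10 = -10)
50*u(5, -1) + t = 50*3 - 10 = 150 - 10 = 140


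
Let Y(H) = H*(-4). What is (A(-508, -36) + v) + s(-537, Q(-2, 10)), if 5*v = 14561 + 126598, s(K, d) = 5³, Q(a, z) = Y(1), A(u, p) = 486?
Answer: 144214/5 ≈ 28843.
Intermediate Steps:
Y(H) = -4*H
Q(a, z) = -4 (Q(a, z) = -4*1 = -4)
s(K, d) = 125
v = 141159/5 (v = (14561 + 126598)/5 = (⅕)*141159 = 141159/5 ≈ 28232.)
(A(-508, -36) + v) + s(-537, Q(-2, 10)) = (486 + 141159/5) + 125 = 143589/5 + 125 = 144214/5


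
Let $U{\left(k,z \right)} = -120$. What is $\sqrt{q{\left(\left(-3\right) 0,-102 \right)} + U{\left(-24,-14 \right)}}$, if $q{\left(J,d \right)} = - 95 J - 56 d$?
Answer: $2 \sqrt{1398} \approx 74.78$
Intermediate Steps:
$\sqrt{q{\left(\left(-3\right) 0,-102 \right)} + U{\left(-24,-14 \right)}} = \sqrt{\left(- 95 \left(\left(-3\right) 0\right) - -5712\right) - 120} = \sqrt{\left(\left(-95\right) 0 + 5712\right) - 120} = \sqrt{\left(0 + 5712\right) - 120} = \sqrt{5712 - 120} = \sqrt{5592} = 2 \sqrt{1398}$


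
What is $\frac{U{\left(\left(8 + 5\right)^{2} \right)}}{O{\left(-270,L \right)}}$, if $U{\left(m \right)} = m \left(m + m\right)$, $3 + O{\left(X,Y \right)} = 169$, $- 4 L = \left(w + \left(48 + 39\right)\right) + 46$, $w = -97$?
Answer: $\frac{28561}{83} \approx 344.11$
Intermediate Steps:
$L = -9$ ($L = - \frac{\left(-97 + \left(48 + 39\right)\right) + 46}{4} = - \frac{\left(-97 + 87\right) + 46}{4} = - \frac{-10 + 46}{4} = \left(- \frac{1}{4}\right) 36 = -9$)
$O{\left(X,Y \right)} = 166$ ($O{\left(X,Y \right)} = -3 + 169 = 166$)
$U{\left(m \right)} = 2 m^{2}$ ($U{\left(m \right)} = m 2 m = 2 m^{2}$)
$\frac{U{\left(\left(8 + 5\right)^{2} \right)}}{O{\left(-270,L \right)}} = \frac{2 \left(\left(8 + 5\right)^{2}\right)^{2}}{166} = 2 \left(13^{2}\right)^{2} \cdot \frac{1}{166} = 2 \cdot 169^{2} \cdot \frac{1}{166} = 2 \cdot 28561 \cdot \frac{1}{166} = 57122 \cdot \frac{1}{166} = \frac{28561}{83}$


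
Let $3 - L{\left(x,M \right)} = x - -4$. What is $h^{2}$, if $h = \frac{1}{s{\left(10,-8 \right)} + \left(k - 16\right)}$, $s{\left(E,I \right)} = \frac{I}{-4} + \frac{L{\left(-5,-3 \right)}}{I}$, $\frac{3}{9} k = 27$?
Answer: $\frac{4}{17689} \approx 0.00022613$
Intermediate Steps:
$L{\left(x,M \right)} = -1 - x$ ($L{\left(x,M \right)} = 3 - \left(x - -4\right) = 3 - \left(x + 4\right) = 3 - \left(4 + x\right) = -1 - x$)
$k = 81$ ($k = 3 \cdot 27 = 81$)
$s{\left(E,I \right)} = \frac{4}{I} - \frac{I}{4}$ ($s{\left(E,I \right)} = \frac{I}{-4} + \frac{-1 - -5}{I} = I \left(- \frac{1}{4}\right) + \frac{-1 + 5}{I} = - \frac{I}{4} + \frac{4}{I} = \frac{4}{I} - \frac{I}{4}$)
$h = \frac{2}{133}$ ($h = \frac{1}{\left(\frac{4}{-8} - -2\right) + \left(81 - 16\right)} = \frac{1}{\left(4 \left(- \frac{1}{8}\right) + 2\right) + \left(81 - 16\right)} = \frac{1}{\left(- \frac{1}{2} + 2\right) + 65} = \frac{1}{\frac{3}{2} + 65} = \frac{1}{\frac{133}{2}} = \frac{2}{133} \approx 0.015038$)
$h^{2} = \left(\frac{2}{133}\right)^{2} = \frac{4}{17689}$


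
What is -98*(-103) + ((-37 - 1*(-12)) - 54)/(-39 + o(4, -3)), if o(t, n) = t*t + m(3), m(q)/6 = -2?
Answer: 353369/35 ≈ 10096.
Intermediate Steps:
m(q) = -12 (m(q) = 6*(-2) = -12)
o(t, n) = -12 + t² (o(t, n) = t*t - 12 = t² - 12 = -12 + t²)
-98*(-103) + ((-37 - 1*(-12)) - 54)/(-39 + o(4, -3)) = -98*(-103) + ((-37 - 1*(-12)) - 54)/(-39 + (-12 + 4²)) = 10094 + ((-37 + 12) - 54)/(-39 + (-12 + 16)) = 10094 + (-25 - 54)/(-39 + 4) = 10094 - 79/(-35) = 10094 - 79*(-1/35) = 10094 + 79/35 = 353369/35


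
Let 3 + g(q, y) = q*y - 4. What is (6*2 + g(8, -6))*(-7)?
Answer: 301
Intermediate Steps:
g(q, y) = -7 + q*y (g(q, y) = -3 + (q*y - 4) = -3 + (-4 + q*y) = -7 + q*y)
(6*2 + g(8, -6))*(-7) = (6*2 + (-7 + 8*(-6)))*(-7) = (12 + (-7 - 48))*(-7) = (12 - 55)*(-7) = -43*(-7) = 301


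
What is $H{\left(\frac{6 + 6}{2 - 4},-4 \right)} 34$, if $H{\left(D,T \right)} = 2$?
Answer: $68$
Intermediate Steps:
$H{\left(\frac{6 + 6}{2 - 4},-4 \right)} 34 = 2 \cdot 34 = 68$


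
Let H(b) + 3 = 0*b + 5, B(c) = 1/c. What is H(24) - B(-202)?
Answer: 405/202 ≈ 2.0050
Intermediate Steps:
H(b) = 2 (H(b) = -3 + (0*b + 5) = -3 + (0 + 5) = -3 + 5 = 2)
H(24) - B(-202) = 2 - 1/(-202) = 2 - 1*(-1/202) = 2 + 1/202 = 405/202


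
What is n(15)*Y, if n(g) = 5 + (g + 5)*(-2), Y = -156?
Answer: 5460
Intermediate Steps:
n(g) = -5 - 2*g (n(g) = 5 + (5 + g)*(-2) = 5 + (-10 - 2*g) = -5 - 2*g)
n(15)*Y = (-5 - 2*15)*(-156) = (-5 - 30)*(-156) = -35*(-156) = 5460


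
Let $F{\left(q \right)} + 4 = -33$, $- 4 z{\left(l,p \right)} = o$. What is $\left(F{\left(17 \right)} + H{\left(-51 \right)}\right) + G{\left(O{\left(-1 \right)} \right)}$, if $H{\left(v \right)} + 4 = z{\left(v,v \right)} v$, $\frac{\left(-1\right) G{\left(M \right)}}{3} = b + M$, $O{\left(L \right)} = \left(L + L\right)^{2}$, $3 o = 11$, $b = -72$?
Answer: $\frac{839}{4} \approx 209.75$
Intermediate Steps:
$o = \frac{11}{3}$ ($o = \frac{1}{3} \cdot 11 = \frac{11}{3} \approx 3.6667$)
$z{\left(l,p \right)} = - \frac{11}{12}$ ($z{\left(l,p \right)} = \left(- \frac{1}{4}\right) \frac{11}{3} = - \frac{11}{12}$)
$F{\left(q \right)} = -37$ ($F{\left(q \right)} = -4 - 33 = -37$)
$O{\left(L \right)} = 4 L^{2}$ ($O{\left(L \right)} = \left(2 L\right)^{2} = 4 L^{2}$)
$G{\left(M \right)} = 216 - 3 M$ ($G{\left(M \right)} = - 3 \left(-72 + M\right) = 216 - 3 M$)
$H{\left(v \right)} = -4 - \frac{11 v}{12}$
$\left(F{\left(17 \right)} + H{\left(-51 \right)}\right) + G{\left(O{\left(-1 \right)} \right)} = \left(-37 - - \frac{171}{4}\right) + \left(216 - 3 \cdot 4 \left(-1\right)^{2}\right) = \left(-37 + \left(-4 + \frac{187}{4}\right)\right) + \left(216 - 3 \cdot 4 \cdot 1\right) = \left(-37 + \frac{171}{4}\right) + \left(216 - 12\right) = \frac{23}{4} + \left(216 - 12\right) = \frac{23}{4} + 204 = \frac{839}{4}$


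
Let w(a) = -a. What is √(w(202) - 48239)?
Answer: I*√48441 ≈ 220.09*I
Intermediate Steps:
√(w(202) - 48239) = √(-1*202 - 48239) = √(-202 - 48239) = √(-48441) = I*√48441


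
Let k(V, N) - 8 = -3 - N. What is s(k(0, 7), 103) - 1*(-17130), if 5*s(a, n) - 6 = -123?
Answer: 85533/5 ≈ 17107.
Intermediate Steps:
k(V, N) = 5 - N (k(V, N) = 8 + (-3 - N) = 5 - N)
s(a, n) = -117/5 (s(a, n) = 6/5 + (⅕)*(-123) = 6/5 - 123/5 = -117/5)
s(k(0, 7), 103) - 1*(-17130) = -117/5 - 1*(-17130) = -117/5 + 17130 = 85533/5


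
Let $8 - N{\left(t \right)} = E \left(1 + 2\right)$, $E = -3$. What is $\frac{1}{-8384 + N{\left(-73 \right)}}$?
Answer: $- \frac{1}{8367} \approx -0.00011952$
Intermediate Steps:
$N{\left(t \right)} = 17$ ($N{\left(t \right)} = 8 - - 3 \left(1 + 2\right) = 8 - \left(-3\right) 3 = 8 - -9 = 8 + 9 = 17$)
$\frac{1}{-8384 + N{\left(-73 \right)}} = \frac{1}{-8384 + 17} = \frac{1}{-8367} = - \frac{1}{8367}$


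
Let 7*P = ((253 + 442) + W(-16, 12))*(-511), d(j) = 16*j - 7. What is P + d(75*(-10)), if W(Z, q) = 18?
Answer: -64056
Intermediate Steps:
d(j) = -7 + 16*j
P = -52049 (P = (((253 + 442) + 18)*(-511))/7 = ((695 + 18)*(-511))/7 = (713*(-511))/7 = (⅐)*(-364343) = -52049)
P + d(75*(-10)) = -52049 + (-7 + 16*(75*(-10))) = -52049 + (-7 + 16*(-750)) = -52049 + (-7 - 12000) = -52049 - 12007 = -64056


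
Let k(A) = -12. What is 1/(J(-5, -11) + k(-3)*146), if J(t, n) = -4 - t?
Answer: -1/1751 ≈ -0.00057110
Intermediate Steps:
1/(J(-5, -11) + k(-3)*146) = 1/((-4 - 1*(-5)) - 12*146) = 1/((-4 + 5) - 1752) = 1/(1 - 1752) = 1/(-1751) = -1/1751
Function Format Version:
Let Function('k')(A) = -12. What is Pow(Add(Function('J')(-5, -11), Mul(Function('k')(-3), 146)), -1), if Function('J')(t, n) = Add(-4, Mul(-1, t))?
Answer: Rational(-1, 1751) ≈ -0.00057110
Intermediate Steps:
Pow(Add(Function('J')(-5, -11), Mul(Function('k')(-3), 146)), -1) = Pow(Add(Add(-4, Mul(-1, -5)), Mul(-12, 146)), -1) = Pow(Add(Add(-4, 5), -1752), -1) = Pow(Add(1, -1752), -1) = Pow(-1751, -1) = Rational(-1, 1751)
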